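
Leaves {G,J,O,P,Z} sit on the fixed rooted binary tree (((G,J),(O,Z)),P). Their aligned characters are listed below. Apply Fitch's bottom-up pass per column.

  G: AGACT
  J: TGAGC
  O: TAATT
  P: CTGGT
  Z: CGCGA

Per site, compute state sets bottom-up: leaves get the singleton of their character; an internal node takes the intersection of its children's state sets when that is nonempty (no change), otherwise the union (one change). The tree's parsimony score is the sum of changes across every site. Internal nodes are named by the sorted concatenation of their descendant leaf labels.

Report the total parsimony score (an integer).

11

site 0, node GJ: G={A} ∪ J={T} → {A,T} (+1)
site 0, node OZ: O={T} ∪ Z={C} → {C,T} (+1)
site 0, node GJOZ: GJ={A,T} ∩ OZ={C,T} → {T} (+0)
site 0, node GJOPZ: GJOZ={T} ∪ P={C} → {C,T} (+1)
site 1, node GJ: G={G} ∩ J={G} → {G} (+0)
site 1, node OZ: O={A} ∪ Z={G} → {A,G} (+1)
site 1, node GJOZ: GJ={G} ∩ OZ={A,G} → {G} (+0)
site 1, node GJOPZ: GJOZ={G} ∪ P={T} → {G,T} (+1)
site 2, node GJ: G={A} ∩ J={A} → {A} (+0)
site 2, node OZ: O={A} ∪ Z={C} → {A,C} (+1)
site 2, node GJOZ: GJ={A} ∩ OZ={A,C} → {A} (+0)
site 2, node GJOPZ: GJOZ={A} ∪ P={G} → {A,G} (+1)
site 3, node GJ: G={C} ∪ J={G} → {C,G} (+1)
site 3, node OZ: O={T} ∪ Z={G} → {G,T} (+1)
site 3, node GJOZ: GJ={C,G} ∩ OZ={G,T} → {G} (+0)
site 3, node GJOPZ: GJOZ={G} ∩ P={G} → {G} (+0)
site 4, node GJ: G={T} ∪ J={C} → {C,T} (+1)
site 4, node OZ: O={T} ∪ Z={A} → {A,T} (+1)
site 4, node GJOZ: GJ={C,T} ∩ OZ={A,T} → {T} (+0)
site 4, node GJOPZ: GJOZ={T} ∩ P={T} → {T} (+0)
per-site changes: [3, 2, 2, 2, 2]; total = 11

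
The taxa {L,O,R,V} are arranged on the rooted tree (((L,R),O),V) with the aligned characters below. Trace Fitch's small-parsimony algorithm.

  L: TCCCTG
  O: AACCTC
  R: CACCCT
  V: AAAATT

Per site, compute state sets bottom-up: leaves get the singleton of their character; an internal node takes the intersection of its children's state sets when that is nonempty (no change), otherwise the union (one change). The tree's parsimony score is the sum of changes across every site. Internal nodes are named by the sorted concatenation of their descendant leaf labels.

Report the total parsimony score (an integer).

8

LR@0: {T} ∪ {C} = {C,T} (union, +1)
LOR@0: {C,T} ∪ {A} = {A,C,T} (union, +1)
LORV@0: {A,C,T} ∩ {A} = {A} (intersection, +0)
LR@1: {C} ∪ {A} = {A,C} (union, +1)
LOR@1: {A,C} ∩ {A} = {A} (intersection, +0)
LORV@1: {A} ∩ {A} = {A} (intersection, +0)
LR@2: {C} ∩ {C} = {C} (intersection, +0)
LOR@2: {C} ∩ {C} = {C} (intersection, +0)
LORV@2: {C} ∪ {A} = {A,C} (union, +1)
LR@3: {C} ∩ {C} = {C} (intersection, +0)
LOR@3: {C} ∩ {C} = {C} (intersection, +0)
LORV@3: {C} ∪ {A} = {A,C} (union, +1)
LR@4: {T} ∪ {C} = {C,T} (union, +1)
LOR@4: {C,T} ∩ {T} = {T} (intersection, +0)
LORV@4: {T} ∩ {T} = {T} (intersection, +0)
LR@5: {G} ∪ {T} = {G,T} (union, +1)
LOR@5: {G,T} ∪ {C} = {C,G,T} (union, +1)
LORV@5: {C,G,T} ∩ {T} = {T} (intersection, +0)
per-site changes: [2, 1, 1, 1, 1, 2]; total = 8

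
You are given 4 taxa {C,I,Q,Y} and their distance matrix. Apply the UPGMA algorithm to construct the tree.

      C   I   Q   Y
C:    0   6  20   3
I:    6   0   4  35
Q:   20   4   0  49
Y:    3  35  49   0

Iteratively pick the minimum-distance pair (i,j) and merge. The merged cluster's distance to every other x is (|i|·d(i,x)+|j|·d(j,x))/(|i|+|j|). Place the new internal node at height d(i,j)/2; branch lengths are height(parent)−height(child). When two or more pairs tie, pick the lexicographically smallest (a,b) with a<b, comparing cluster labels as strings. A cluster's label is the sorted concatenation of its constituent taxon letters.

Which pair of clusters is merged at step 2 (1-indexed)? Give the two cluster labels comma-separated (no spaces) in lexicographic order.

I,Q

step 1: merge (C,Y) at d=3; branch lengths C→3/2, Y→3/2; new cluster CY
  updated: d(CY,I)=41/2, d(CY,Q)=69/2
step 2: merge (I,Q) at d=4; branch lengths I→2, Q→2; new cluster IQ
  updated: d(CY,IQ)=55/2
step 3: merge (CY,IQ) at d=55/2; branch lengths CY→49/4, IQ→47/4; new cluster CIQY
final tree: ((C:3/2,Y:3/2):49/4,(I:2,Q:2):47/4)
total length: 31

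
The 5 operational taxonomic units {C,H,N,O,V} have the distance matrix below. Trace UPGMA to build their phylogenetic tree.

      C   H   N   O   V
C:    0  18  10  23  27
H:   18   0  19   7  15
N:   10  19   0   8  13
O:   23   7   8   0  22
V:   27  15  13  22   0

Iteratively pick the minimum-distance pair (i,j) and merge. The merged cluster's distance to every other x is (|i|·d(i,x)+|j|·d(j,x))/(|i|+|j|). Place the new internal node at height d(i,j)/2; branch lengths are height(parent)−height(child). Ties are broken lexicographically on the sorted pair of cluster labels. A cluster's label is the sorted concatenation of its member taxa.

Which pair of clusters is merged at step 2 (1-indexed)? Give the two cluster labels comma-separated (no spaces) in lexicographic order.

C,N

iteration 1: select H,O (d=7); attach at lengths (7/2, 7/2); label the merged cluster HO
  updated: d(C,HO)=41/2, d(HO,N)=27/2, d(HO,V)=37/2
iteration 2: select C,N (d=10); attach at lengths (5, 5); label the merged cluster CN
  updated: d(CN,HO)=17, d(CN,V)=20
iteration 3: select CN,HO (d=17); attach at lengths (7/2, 5); label the merged cluster CHNO
  updated: d(CHNO,V)=77/4
iteration 4: select CHNO,V (d=77/4); attach at lengths (9/8, 77/8); label the merged cluster CHNOV
final tree: (((C:5,N:5):7/2,(H:7/2,O:7/2):5):9/8,V:77/8)
total length: 145/4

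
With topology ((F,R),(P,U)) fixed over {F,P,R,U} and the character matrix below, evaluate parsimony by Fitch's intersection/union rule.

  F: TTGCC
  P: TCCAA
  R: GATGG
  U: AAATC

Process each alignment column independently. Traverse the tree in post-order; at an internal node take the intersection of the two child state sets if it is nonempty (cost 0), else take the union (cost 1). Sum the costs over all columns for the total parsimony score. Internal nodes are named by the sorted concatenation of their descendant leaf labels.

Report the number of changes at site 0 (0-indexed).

2

site 0, node FR: F={T} ∪ R={G} → {G,T} (+1)
site 0, node PU: P={T} ∪ U={A} → {A,T} (+1)
site 0, node FPRU: FR={G,T} ∩ PU={A,T} → {T} (+0)
site 1, node FR: F={T} ∪ R={A} → {A,T} (+1)
site 1, node PU: P={C} ∪ U={A} → {A,C} (+1)
site 1, node FPRU: FR={A,T} ∩ PU={A,C} → {A} (+0)
site 2, node FR: F={G} ∪ R={T} → {G,T} (+1)
site 2, node PU: P={C} ∪ U={A} → {A,C} (+1)
site 2, node FPRU: FR={G,T} ∪ PU={A,C} → {A,C,G,T} (+1)
site 3, node FR: F={C} ∪ R={G} → {C,G} (+1)
site 3, node PU: P={A} ∪ U={T} → {A,T} (+1)
site 3, node FPRU: FR={C,G} ∪ PU={A,T} → {A,C,G,T} (+1)
site 4, node FR: F={C} ∪ R={G} → {C,G} (+1)
site 4, node PU: P={A} ∪ U={C} → {A,C} (+1)
site 4, node FPRU: FR={C,G} ∩ PU={A,C} → {C} (+0)
per-site changes: [2, 2, 3, 3, 2]; total = 12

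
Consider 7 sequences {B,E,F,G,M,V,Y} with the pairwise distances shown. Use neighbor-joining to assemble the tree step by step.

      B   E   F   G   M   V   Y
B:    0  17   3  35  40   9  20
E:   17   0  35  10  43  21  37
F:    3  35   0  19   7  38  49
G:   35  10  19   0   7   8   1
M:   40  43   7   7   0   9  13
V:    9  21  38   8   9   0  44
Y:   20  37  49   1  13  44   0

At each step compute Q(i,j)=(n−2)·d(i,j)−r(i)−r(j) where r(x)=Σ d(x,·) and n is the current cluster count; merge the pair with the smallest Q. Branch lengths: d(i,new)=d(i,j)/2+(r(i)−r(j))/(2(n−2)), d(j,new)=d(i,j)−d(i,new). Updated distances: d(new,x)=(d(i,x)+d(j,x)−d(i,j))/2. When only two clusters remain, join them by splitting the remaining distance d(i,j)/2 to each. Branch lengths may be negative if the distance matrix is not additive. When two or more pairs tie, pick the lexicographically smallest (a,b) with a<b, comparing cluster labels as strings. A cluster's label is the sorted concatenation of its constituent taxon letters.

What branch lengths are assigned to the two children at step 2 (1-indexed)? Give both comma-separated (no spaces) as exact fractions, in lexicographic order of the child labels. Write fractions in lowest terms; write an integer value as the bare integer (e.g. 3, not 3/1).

iteration 1: select B,F (d=3, Q=-260); attach at lengths (-6/5, 21/5); label the merged cluster BF
  updated: d(BF,E)=49/2, d(BF,G)=51/2, d(BF,M)=22, d(BF,V)=22, d(BF,Y)=33
iteration 2: select G,Y (d=1, Q=-351/2); attach at lengths (-145/16, 161/16); label the merged cluster GY
  updated: d(BF,GY)=115/4, d(E,GY)=23, d(GY,M)=19/2, d(GY,V)=51/2
iteration 3: select GY,M (d=19/2, Q=-567/4); attach at lengths (127/24, 101/24); label the merged cluster GMY
  updated: d(BF,GMY)=165/8, d(E,GMY)=113/4, d(GMY,V)=25/2
iteration 4: select BF,E (d=49/2, Q=-735/8); attach at lengths (339/32, 445/32); label the merged cluster BEF
  updated: d(BEF,GMY)=195/16, d(BEF,V)=37/4
iteration 5: select BEF,GMY (d=195/16, Q=-543/16); attach at lengths (143/32, 247/32); label the merged cluster BEFGMY
  updated: d(BEFGMY,V)=153/32
iteration 6: select BEFGMY,V (d=153/32); attach at lengths (153/64, 153/64); label the merged cluster BEFGMVY
final tree: ((((B:-6/5,F:21/5):339/32,E:445/32):143/32,((G:-145/16,Y:161/16):127/24,M:101/24):247/32):153/64,V:153/64)
total length: 1759/32

-145/16,161/16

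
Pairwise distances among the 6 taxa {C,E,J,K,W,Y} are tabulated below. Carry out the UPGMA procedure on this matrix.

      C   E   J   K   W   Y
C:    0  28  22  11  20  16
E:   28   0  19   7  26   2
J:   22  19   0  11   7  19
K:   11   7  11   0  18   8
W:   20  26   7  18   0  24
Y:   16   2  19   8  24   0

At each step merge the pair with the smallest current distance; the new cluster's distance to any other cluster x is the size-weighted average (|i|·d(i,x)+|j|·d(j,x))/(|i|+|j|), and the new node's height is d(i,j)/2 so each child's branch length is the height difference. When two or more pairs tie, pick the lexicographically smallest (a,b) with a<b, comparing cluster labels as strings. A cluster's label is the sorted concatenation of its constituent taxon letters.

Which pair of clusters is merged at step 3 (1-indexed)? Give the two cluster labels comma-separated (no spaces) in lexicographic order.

EY,K

step 1: merge (E,Y) at d=2; branch lengths E→1, Y→1; new cluster EY
  updated: d(C,EY)=22, d(EY,J)=19, d(EY,K)=15/2, d(EY,W)=25
step 2: merge (J,W) at d=7; branch lengths J→7/2, W→7/2; new cluster JW
  updated: d(C,JW)=21, d(EY,JW)=22, d(JW,K)=29/2
step 3: merge (EY,K) at d=15/2; branch lengths EY→11/4, K→15/4; new cluster EKY
  updated: d(C,EKY)=55/3, d(EKY,JW)=39/2
step 4: merge (C,EKY) at d=55/3; branch lengths C→55/6, EKY→65/12; new cluster CEKY
  updated: d(CEKY,JW)=159/8
step 5: merge (CEKY,JW) at d=159/8; branch lengths CEKY→37/48, JW→103/16; new cluster CEJKWY
final tree: ((C:55/6,((E:1,Y:1):11/4,K:15/4):65/12):37/48,(J:7/2,W:7/2):103/16)
total length: 895/24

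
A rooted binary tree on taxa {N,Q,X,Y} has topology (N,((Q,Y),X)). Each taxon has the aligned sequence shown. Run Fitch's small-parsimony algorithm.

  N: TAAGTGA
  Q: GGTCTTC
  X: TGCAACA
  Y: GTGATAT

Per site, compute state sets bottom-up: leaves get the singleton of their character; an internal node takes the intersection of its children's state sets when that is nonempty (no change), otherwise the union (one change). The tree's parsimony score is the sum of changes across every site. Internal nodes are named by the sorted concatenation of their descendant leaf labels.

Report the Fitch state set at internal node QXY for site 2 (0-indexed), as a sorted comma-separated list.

C,G,T

QY@0: {G} ∩ {G} = {G} (intersection, +0)
QXY@0: {G} ∪ {T} = {G,T} (union, +1)
NQXY@0: {T} ∩ {G,T} = {T} (intersection, +0)
QY@1: {G} ∪ {T} = {G,T} (union, +1)
QXY@1: {G,T} ∩ {G} = {G} (intersection, +0)
NQXY@1: {A} ∪ {G} = {A,G} (union, +1)
QY@2: {T} ∪ {G} = {G,T} (union, +1)
QXY@2: {G,T} ∪ {C} = {C,G,T} (union, +1)
NQXY@2: {A} ∪ {C,G,T} = {A,C,G,T} (union, +1)
QY@3: {C} ∪ {A} = {A,C} (union, +1)
QXY@3: {A,C} ∩ {A} = {A} (intersection, +0)
NQXY@3: {G} ∪ {A} = {A,G} (union, +1)
QY@4: {T} ∩ {T} = {T} (intersection, +0)
QXY@4: {T} ∪ {A} = {A,T} (union, +1)
NQXY@4: {T} ∩ {A,T} = {T} (intersection, +0)
QY@5: {T} ∪ {A} = {A,T} (union, +1)
QXY@5: {A,T} ∪ {C} = {A,C,T} (union, +1)
NQXY@5: {G} ∪ {A,C,T} = {A,C,G,T} (union, +1)
QY@6: {C} ∪ {T} = {C,T} (union, +1)
QXY@6: {C,T} ∪ {A} = {A,C,T} (union, +1)
NQXY@6: {A} ∩ {A,C,T} = {A} (intersection, +0)
per-site changes: [1, 2, 3, 2, 1, 3, 2]; total = 14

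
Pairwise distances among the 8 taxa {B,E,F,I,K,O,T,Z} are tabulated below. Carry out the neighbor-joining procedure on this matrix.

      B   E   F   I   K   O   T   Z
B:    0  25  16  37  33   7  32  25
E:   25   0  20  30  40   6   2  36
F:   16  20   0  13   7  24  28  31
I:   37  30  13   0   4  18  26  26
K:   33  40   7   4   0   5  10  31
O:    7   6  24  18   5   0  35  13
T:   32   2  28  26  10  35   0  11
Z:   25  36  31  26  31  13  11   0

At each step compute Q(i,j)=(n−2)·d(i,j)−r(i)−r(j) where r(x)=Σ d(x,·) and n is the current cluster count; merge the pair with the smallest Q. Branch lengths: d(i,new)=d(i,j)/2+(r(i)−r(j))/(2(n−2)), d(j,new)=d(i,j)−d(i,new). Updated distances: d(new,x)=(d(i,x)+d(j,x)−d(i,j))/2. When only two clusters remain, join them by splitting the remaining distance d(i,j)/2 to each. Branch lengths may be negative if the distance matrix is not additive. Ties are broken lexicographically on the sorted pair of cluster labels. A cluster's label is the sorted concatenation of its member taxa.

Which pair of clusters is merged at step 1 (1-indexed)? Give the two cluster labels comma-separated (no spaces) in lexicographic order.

step 1: merge (E,T) at d=2, Q=-291; branch lengths E→9/4, T→-1/4; new cluster ET
  updated: d(B,ET)=55/2, d(ET,F)=23, d(ET,I)=27, d(ET,K)=24, d(ET,O)=39/2, d(ET,Z)=45/2
step 2: merge (I,K) at d=4, Q=-209; branch lengths I→41/10, K→-1/10; new cluster IK
  updated: d(B,IK)=33, d(ET,IK)=47/2, d(F,IK)=8, d(IK,O)=19/2, d(IK,Z)=53/2
step 3: merge (F,IK) at d=8, Q=-341/2; branch lengths F→67/16, IK→61/16; new cluster FIK
  updated: d(B,FIK)=41/2, d(ET,FIK)=77/4, d(FIK,O)=51/4, d(FIK,Z)=99/4
step 4: merge (B,O) at d=7, Q=-445/4; branch lengths B→65/8, O→-9/8; new cluster BO
  updated: d(BO,ET)=20, d(BO,FIK)=105/8, d(BO,Z)=31/2
step 5: merge (BO,Z) at d=31/2, Q=-643/8; branch lengths BO→135/32, Z→361/32; new cluster BOZ
  updated: d(BOZ,ET)=27/2, d(BOZ,FIK)=179/16
step 6: merge (BOZ,ET) at d=27/2, Q=-703/16; branch lengths BOZ→87/32, ET→345/32; new cluster BEOTZ
  updated: d(BEOTZ,FIK)=271/32
step 7: merge (BEOTZ,FIK) at d=271/32; branch lengths BEOTZ→271/64, FIK→271/64; new cluster BEFIKOTZ
final tree: ((((B:65/8,O:-9/8):135/32,Z:361/32):87/32,(E:9/4,T:-1/4):345/32):271/64,(F:67/16,(I:41/10,K:-1/10):61/16):271/64)
total length: 1871/32

E,T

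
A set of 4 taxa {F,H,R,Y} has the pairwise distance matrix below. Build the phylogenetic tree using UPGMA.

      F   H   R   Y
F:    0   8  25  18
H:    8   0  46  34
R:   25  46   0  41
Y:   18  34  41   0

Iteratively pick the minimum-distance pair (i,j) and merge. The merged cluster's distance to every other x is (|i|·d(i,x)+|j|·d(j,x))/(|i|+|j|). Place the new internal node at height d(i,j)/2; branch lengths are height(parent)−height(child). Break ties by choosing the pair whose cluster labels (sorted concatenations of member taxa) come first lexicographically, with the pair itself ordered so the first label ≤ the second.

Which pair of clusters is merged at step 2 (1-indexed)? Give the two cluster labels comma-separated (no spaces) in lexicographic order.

step 1: merge (F,H) at d=8; branch lengths F→4, H→4; new cluster FH
  updated: d(FH,R)=71/2, d(FH,Y)=26
step 2: merge (FH,Y) at d=26; branch lengths FH→9, Y→13; new cluster FHY
  updated: d(FHY,R)=112/3
step 3: merge (FHY,R) at d=112/3; branch lengths FHY→17/3, R→56/3; new cluster FHRY
final tree: (((F:4,H:4):9,Y:13):17/3,R:56/3)
total length: 163/3

FH,Y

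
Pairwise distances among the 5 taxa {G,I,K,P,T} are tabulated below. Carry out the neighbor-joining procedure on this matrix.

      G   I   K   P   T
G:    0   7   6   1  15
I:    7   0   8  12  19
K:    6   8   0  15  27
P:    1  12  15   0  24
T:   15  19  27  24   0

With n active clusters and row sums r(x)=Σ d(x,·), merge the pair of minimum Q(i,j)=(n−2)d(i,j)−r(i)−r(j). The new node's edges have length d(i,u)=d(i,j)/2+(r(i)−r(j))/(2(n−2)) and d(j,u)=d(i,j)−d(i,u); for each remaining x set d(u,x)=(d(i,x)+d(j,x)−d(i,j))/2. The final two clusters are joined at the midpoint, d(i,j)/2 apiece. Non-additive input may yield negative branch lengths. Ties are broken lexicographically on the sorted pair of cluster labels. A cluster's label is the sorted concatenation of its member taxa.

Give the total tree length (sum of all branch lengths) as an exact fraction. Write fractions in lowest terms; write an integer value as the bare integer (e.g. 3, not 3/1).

123/4

step 1: merge (G,P) at d=1, Q=-78; branch lengths G→-10/3, P→13/3; new cluster GP
  updated: d(GP,I)=9, d(GP,K)=10, d(GP,T)=19
step 2: merge (GP,T) at d=19, Q=-65; branch lengths GP→11/4, T→65/4; new cluster GPT
  updated: d(GPT,I)=9/2, d(GPT,K)=9
step 3: merge (GPT,I) at d=9/2, Q=-43/2; branch lengths GPT→11/4, I→7/4; new cluster GIPT
  updated: d(GIPT,K)=25/4
step 4: merge (GIPT,K) at d=25/4; branch lengths GIPT→25/8, K→25/8; new cluster GIKPT
final tree: ((((G:-10/3,P:13/3):11/4,T:65/4):11/4,I:7/4):25/8,K:25/8)
total length: 123/4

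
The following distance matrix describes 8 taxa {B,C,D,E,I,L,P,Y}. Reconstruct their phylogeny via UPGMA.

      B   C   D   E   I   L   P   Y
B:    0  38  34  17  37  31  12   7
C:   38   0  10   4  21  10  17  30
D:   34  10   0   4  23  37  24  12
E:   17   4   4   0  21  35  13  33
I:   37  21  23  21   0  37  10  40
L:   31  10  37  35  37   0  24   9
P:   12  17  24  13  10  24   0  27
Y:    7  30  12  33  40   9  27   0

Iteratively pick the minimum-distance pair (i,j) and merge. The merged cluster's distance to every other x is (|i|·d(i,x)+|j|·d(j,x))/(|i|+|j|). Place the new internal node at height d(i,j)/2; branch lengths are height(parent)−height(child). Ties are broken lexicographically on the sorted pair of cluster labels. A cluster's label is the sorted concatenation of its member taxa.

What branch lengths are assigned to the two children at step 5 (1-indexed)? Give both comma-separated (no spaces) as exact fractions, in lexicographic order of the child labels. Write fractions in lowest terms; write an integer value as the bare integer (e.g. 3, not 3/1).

77/12,59/12

step 1: merge (C,E) at d=4; branch lengths C→2, E→2; new cluster CE
  updated: d(B,CE)=55/2, d(CE,D)=7, d(CE,I)=21, d(CE,L)=45/2, d(CE,P)=15, d(CE,Y)=63/2
step 2: merge (B,Y) at d=7; branch lengths B→7/2, Y→7/2; new cluster BY
  updated: d(BY,CE)=59/2, d(BY,D)=23, d(BY,I)=77/2, d(BY,L)=20, d(BY,P)=39/2
step 3: merge (CE,D) at d=7; branch lengths CE→3/2, D→7/2; new cluster CDE
  updated: d(BY,CDE)=82/3, d(CDE,I)=65/3, d(CDE,L)=82/3, d(CDE,P)=18
step 4: merge (I,P) at d=10; branch lengths I→5, P→5; new cluster IP
  updated: d(BY,IP)=29, d(CDE,IP)=119/6, d(IP,L)=61/2
step 5: merge (CDE,IP) at d=119/6; branch lengths CDE→77/12, IP→59/12; new cluster CDEIP
  updated: d(BY,CDEIP)=28, d(CDEIP,L)=143/5
step 6: merge (BY,L) at d=20; branch lengths BY→13/2, L→10; new cluster BLY
  updated: d(BLY,CDEIP)=141/5
step 7: merge (BLY,CDEIP) at d=141/5; branch lengths BLY→41/10, CDEIP→251/60; new cluster BCDEILPY
final tree: (((B:7/2,Y:7/2):13/2,L:10):41/10,(((C:2,E:2):3/2,D:7/2):77/12,(I:5,P:5):59/12):251/60)
total length: 3727/60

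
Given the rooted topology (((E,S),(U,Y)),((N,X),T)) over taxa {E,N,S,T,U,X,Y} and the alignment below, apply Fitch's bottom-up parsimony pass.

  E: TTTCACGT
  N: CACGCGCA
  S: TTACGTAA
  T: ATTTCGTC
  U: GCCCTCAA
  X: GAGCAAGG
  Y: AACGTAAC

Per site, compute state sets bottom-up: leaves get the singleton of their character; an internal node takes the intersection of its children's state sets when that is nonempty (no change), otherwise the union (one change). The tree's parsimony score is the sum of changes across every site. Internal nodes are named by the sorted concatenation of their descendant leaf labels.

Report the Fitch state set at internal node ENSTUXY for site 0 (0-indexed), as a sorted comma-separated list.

A,G

site 0, node ES: E={T} ∩ S={T} → {T} (+0)
site 0, node UY: U={G} ∪ Y={A} → {A,G} (+1)
site 0, node ESUY: ES={T} ∪ UY={A,G} → {A,G,T} (+1)
site 0, node NX: N={C} ∪ X={G} → {C,G} (+1)
site 0, node NTX: NX={C,G} ∪ T={A} → {A,C,G} (+1)
site 0, node ENSTUXY: ESUY={A,G,T} ∩ NTX={A,C,G} → {A,G} (+0)
site 1, node ES: E={T} ∩ S={T} → {T} (+0)
site 1, node UY: U={C} ∪ Y={A} → {A,C} (+1)
site 1, node ESUY: ES={T} ∪ UY={A,C} → {A,C,T} (+1)
site 1, node NX: N={A} ∩ X={A} → {A} (+0)
site 1, node NTX: NX={A} ∪ T={T} → {A,T} (+1)
site 1, node ENSTUXY: ESUY={A,C,T} ∩ NTX={A,T} → {A,T} (+0)
site 2, node ES: E={T} ∪ S={A} → {A,T} (+1)
site 2, node UY: U={C} ∩ Y={C} → {C} (+0)
site 2, node ESUY: ES={A,T} ∪ UY={C} → {A,C,T} (+1)
site 2, node NX: N={C} ∪ X={G} → {C,G} (+1)
site 2, node NTX: NX={C,G} ∪ T={T} → {C,G,T} (+1)
site 2, node ENSTUXY: ESUY={A,C,T} ∩ NTX={C,G,T} → {C,T} (+0)
site 3, node ES: E={C} ∩ S={C} → {C} (+0)
site 3, node UY: U={C} ∪ Y={G} → {C,G} (+1)
site 3, node ESUY: ES={C} ∩ UY={C,G} → {C} (+0)
site 3, node NX: N={G} ∪ X={C} → {C,G} (+1)
site 3, node NTX: NX={C,G} ∪ T={T} → {C,G,T} (+1)
site 3, node ENSTUXY: ESUY={C} ∩ NTX={C,G,T} → {C} (+0)
site 4, node ES: E={A} ∪ S={G} → {A,G} (+1)
site 4, node UY: U={T} ∩ Y={T} → {T} (+0)
site 4, node ESUY: ES={A,G} ∪ UY={T} → {A,G,T} (+1)
site 4, node NX: N={C} ∪ X={A} → {A,C} (+1)
site 4, node NTX: NX={A,C} ∩ T={C} → {C} (+0)
site 4, node ENSTUXY: ESUY={A,G,T} ∪ NTX={C} → {A,C,G,T} (+1)
site 5, node ES: E={C} ∪ S={T} → {C,T} (+1)
site 5, node UY: U={C} ∪ Y={A} → {A,C} (+1)
site 5, node ESUY: ES={C,T} ∩ UY={A,C} → {C} (+0)
site 5, node NX: N={G} ∪ X={A} → {A,G} (+1)
site 5, node NTX: NX={A,G} ∩ T={G} → {G} (+0)
site 5, node ENSTUXY: ESUY={C} ∪ NTX={G} → {C,G} (+1)
site 6, node ES: E={G} ∪ S={A} → {A,G} (+1)
site 6, node UY: U={A} ∩ Y={A} → {A} (+0)
site 6, node ESUY: ES={A,G} ∩ UY={A} → {A} (+0)
site 6, node NX: N={C} ∪ X={G} → {C,G} (+1)
site 6, node NTX: NX={C,G} ∪ T={T} → {C,G,T} (+1)
site 6, node ENSTUXY: ESUY={A} ∪ NTX={C,G,T} → {A,C,G,T} (+1)
site 7, node ES: E={T} ∪ S={A} → {A,T} (+1)
site 7, node UY: U={A} ∪ Y={C} → {A,C} (+1)
site 7, node ESUY: ES={A,T} ∩ UY={A,C} → {A} (+0)
site 7, node NX: N={A} ∪ X={G} → {A,G} (+1)
site 7, node NTX: NX={A,G} ∪ T={C} → {A,C,G} (+1)
site 7, node ENSTUXY: ESUY={A} ∩ NTX={A,C,G} → {A} (+0)
per-site changes: [4, 3, 4, 3, 4, 4, 4, 4]; total = 30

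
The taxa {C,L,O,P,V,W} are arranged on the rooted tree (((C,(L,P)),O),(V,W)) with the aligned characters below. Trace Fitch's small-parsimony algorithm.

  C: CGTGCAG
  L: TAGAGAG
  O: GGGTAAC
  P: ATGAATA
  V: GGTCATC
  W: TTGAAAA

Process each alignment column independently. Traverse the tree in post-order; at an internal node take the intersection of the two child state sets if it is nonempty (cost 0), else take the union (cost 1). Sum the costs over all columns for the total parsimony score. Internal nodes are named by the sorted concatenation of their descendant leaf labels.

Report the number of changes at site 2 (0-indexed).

2

LP@0: {T} ∪ {A} = {A,T} (union, +1)
CLP@0: {C} ∪ {A,T} = {A,C,T} (union, +1)
CLOP@0: {A,C,T} ∪ {G} = {A,C,G,T} (union, +1)
VW@0: {G} ∪ {T} = {G,T} (union, +1)
CLOPVW@0: {A,C,G,T} ∩ {G,T} = {G,T} (intersection, +0)
LP@1: {A} ∪ {T} = {A,T} (union, +1)
CLP@1: {G} ∪ {A,T} = {A,G,T} (union, +1)
CLOP@1: {A,G,T} ∩ {G} = {G} (intersection, +0)
VW@1: {G} ∪ {T} = {G,T} (union, +1)
CLOPVW@1: {G} ∩ {G,T} = {G} (intersection, +0)
LP@2: {G} ∩ {G} = {G} (intersection, +0)
CLP@2: {T} ∪ {G} = {G,T} (union, +1)
CLOP@2: {G,T} ∩ {G} = {G} (intersection, +0)
VW@2: {T} ∪ {G} = {G,T} (union, +1)
CLOPVW@2: {G} ∩ {G,T} = {G} (intersection, +0)
LP@3: {A} ∩ {A} = {A} (intersection, +0)
CLP@3: {G} ∪ {A} = {A,G} (union, +1)
CLOP@3: {A,G} ∪ {T} = {A,G,T} (union, +1)
VW@3: {C} ∪ {A} = {A,C} (union, +1)
CLOPVW@3: {A,G,T} ∩ {A,C} = {A} (intersection, +0)
LP@4: {G} ∪ {A} = {A,G} (union, +1)
CLP@4: {C} ∪ {A,G} = {A,C,G} (union, +1)
CLOP@4: {A,C,G} ∩ {A} = {A} (intersection, +0)
VW@4: {A} ∩ {A} = {A} (intersection, +0)
CLOPVW@4: {A} ∩ {A} = {A} (intersection, +0)
LP@5: {A} ∪ {T} = {A,T} (union, +1)
CLP@5: {A} ∩ {A,T} = {A} (intersection, +0)
CLOP@5: {A} ∩ {A} = {A} (intersection, +0)
VW@5: {T} ∪ {A} = {A,T} (union, +1)
CLOPVW@5: {A} ∩ {A,T} = {A} (intersection, +0)
LP@6: {G} ∪ {A} = {A,G} (union, +1)
CLP@6: {G} ∩ {A,G} = {G} (intersection, +0)
CLOP@6: {G} ∪ {C} = {C,G} (union, +1)
VW@6: {C} ∪ {A} = {A,C} (union, +1)
CLOPVW@6: {C,G} ∩ {A,C} = {C} (intersection, +0)
per-site changes: [4, 3, 2, 3, 2, 2, 3]; total = 19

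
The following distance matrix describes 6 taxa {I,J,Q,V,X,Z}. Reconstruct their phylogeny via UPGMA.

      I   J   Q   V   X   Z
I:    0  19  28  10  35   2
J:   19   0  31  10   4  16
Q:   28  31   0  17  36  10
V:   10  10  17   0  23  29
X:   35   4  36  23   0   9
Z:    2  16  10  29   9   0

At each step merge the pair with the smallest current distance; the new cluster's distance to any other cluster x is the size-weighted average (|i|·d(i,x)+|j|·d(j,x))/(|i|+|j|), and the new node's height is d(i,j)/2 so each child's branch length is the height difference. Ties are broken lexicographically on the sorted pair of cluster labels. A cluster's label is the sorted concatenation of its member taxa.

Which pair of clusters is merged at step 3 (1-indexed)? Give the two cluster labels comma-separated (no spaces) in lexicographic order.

JX,V

1. join I+Z (d=2) ⇒ IZ; edges |I|=1, |Z|=1
  updated: d(IZ,J)=35/2, d(IZ,Q)=19, d(IZ,V)=39/2, d(IZ,X)=22
2. join J+X (d=4) ⇒ JX; edges |J|=2, |X|=2
  updated: d(IZ,JX)=79/4, d(JX,Q)=67/2, d(JX,V)=33/2
3. join JX+V (d=33/2) ⇒ JVX; edges |JX|=25/4, |V|=33/4
  updated: d(IZ,JVX)=59/3, d(JVX,Q)=28
4. join IZ+Q (d=19) ⇒ IQZ; edges |IZ|=17/2, |Q|=19/2
  updated: d(IQZ,JVX)=202/9
5. join IQZ+JVX (d=202/9) ⇒ IJQVXZ; edges |IQZ|=31/18, |JVX|=107/36
final tree: (((I:1,Z:1):17/2,Q:19/2):31/18,((J:2,X:2):25/4,V:33/4):107/36)
total length: 1555/36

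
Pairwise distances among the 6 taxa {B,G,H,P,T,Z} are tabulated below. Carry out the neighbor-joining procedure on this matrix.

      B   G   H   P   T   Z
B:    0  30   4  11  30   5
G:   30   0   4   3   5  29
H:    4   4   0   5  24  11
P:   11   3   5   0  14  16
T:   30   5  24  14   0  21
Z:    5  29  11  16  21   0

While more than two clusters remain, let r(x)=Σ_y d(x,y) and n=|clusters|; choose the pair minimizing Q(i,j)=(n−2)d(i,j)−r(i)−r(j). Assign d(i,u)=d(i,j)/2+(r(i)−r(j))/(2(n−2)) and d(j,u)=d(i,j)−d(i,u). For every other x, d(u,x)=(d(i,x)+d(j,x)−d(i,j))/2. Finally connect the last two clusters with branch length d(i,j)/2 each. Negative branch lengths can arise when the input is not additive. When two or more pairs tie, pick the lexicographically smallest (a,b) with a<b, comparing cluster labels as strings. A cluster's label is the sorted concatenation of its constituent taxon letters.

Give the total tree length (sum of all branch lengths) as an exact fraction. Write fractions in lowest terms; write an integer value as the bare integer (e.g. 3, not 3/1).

28

step 1: merge (G,T) at d=5, Q=-145; branch lengths G→-3/8, T→43/8; new cluster GT
  updated: d(B,GT)=55/2, d(GT,H)=23/2, d(GT,P)=6, d(GT,Z)=45/2
step 2: merge (GT,P) at d=6, Q=-175/2; branch lengths GT→95/12, P→-23/12; new cluster GPT
  updated: d(B,GPT)=65/4, d(GPT,H)=21/4, d(GPT,Z)=65/4
step 3: merge (B,Z) at d=5, Q=-95/2; branch lengths B→3/4, Z→17/4; new cluster BZ
  updated: d(BZ,GPT)=55/4, d(BZ,H)=5
step 4: merge (BZ,GPT) at d=55/4, Q=-24; branch lengths BZ→27/4, GPT→7; new cluster BGPTZ
  updated: d(BGPTZ,H)=-7/4
step 5: merge (BGPTZ,H) at d=-7/4; branch lengths BGPTZ→-7/8, H→-7/8; new cluster BGHPTZ
final tree: (((B:3/4,Z:17/4):27/4,((G:-3/8,T:43/8):95/12,P:-23/12):7):-7/8,H:-7/8)
total length: 28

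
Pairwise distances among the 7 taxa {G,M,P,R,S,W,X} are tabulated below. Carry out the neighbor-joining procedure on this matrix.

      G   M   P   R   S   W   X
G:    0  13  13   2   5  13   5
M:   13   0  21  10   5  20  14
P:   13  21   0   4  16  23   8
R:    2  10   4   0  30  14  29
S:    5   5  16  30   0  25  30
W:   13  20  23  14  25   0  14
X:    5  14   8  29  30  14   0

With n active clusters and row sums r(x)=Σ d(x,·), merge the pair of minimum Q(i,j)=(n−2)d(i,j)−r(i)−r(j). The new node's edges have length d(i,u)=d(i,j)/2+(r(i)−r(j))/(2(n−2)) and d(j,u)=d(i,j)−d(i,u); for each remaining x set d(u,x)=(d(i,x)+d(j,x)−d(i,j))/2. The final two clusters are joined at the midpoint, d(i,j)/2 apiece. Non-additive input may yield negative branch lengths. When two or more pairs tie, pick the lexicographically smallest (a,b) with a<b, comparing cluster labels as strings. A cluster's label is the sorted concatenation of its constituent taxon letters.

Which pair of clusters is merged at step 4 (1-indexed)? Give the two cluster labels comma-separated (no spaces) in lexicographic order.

step 1: merge (M,S) at d=5, Q=-169; branch lengths M→-3/10, S→53/10; new cluster MS
  updated: d(G,MS)=13/2, d(MS,P)=16, d(MS,R)=35/2, d(MS,W)=20, d(MS,X)=39/2
step 2: merge (P,R) at d=4, Q=-229/2; branch lengths P→27/16, R→37/16; new cluster PR
  updated: d(G,PR)=11/2, d(MS,PR)=59/4, d(PR,W)=33/2, d(PR,X)=33/2
step 3: merge (W,X) at d=14, Q=-153/2; branch lengths W→101/12, X→67/12; new cluster WX
  updated: d(G,WX)=2, d(MS,WX)=51/4, d(PR,WX)=19/2
step 4: merge (G,MS) at d=13/2, Q=-35; branch lengths G→-7/4, MS→33/4; new cluster GMS
  updated: d(GMS,PR)=55/8, d(GMS,WX)=33/8
step 5: merge (GMS,PR) at d=55/8, Q=-41/2; branch lengths GMS→3/4, PR→49/8; new cluster GMPRS
  updated: d(GMPRS,WX)=27/8
step 6: merge (GMPRS,WX) at d=27/8; branch lengths GMPRS→27/16, WX→27/16; new cluster GMPRSWX
final tree: (((G:-7/4,(M:-3/10,S:53/10):33/4):3/4,(P:27/16,R:37/16):49/8):27/16,(W:101/12,X:67/12):27/16)
total length: 159/4

G,MS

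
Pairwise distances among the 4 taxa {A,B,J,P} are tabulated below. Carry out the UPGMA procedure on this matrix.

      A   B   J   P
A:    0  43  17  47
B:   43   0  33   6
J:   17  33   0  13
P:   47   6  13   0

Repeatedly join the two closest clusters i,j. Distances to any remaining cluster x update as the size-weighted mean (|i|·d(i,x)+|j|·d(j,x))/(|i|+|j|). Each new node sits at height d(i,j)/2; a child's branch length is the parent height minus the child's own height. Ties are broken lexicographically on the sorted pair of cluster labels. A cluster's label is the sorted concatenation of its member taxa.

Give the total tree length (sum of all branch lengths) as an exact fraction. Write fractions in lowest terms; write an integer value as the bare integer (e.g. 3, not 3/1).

91/2

1. join B+P (d=6) ⇒ BP; edges |B|=3, |P|=3
  updated: d(A,BP)=45, d(BP,J)=23
2. join A+J (d=17) ⇒ AJ; edges |A|=17/2, |J|=17/2
  updated: d(AJ,BP)=34
3. join AJ+BP (d=34) ⇒ ABJP; edges |AJ|=17/2, |BP|=14
final tree: ((A:17/2,J:17/2):17/2,(B:3,P:3):14)
total length: 91/2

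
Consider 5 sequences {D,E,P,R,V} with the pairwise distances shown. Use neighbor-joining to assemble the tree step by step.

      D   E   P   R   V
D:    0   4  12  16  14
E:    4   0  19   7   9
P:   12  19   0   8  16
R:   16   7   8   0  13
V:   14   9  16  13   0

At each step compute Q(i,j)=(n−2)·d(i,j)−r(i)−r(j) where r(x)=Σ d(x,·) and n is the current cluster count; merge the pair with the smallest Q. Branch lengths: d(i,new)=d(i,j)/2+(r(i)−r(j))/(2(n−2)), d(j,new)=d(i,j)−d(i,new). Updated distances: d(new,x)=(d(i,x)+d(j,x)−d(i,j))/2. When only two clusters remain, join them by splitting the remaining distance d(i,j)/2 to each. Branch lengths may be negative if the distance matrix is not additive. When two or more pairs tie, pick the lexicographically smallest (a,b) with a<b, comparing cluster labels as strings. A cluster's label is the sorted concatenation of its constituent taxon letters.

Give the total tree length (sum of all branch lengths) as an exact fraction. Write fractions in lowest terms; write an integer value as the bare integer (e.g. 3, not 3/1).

103/4

1. join P+R (d=8, Q=-75) ⇒ PR; edges |P|=35/6, |R|=13/6
  updated: d(D,PR)=10, d(E,PR)=9, d(PR,V)=21/2
2. join D+E (d=4, Q=-42) ⇒ DE; edges |D|=7/2, |E|=1/2
  updated: d(DE,PR)=15/2, d(DE,V)=19/2
3. join DE+PR (d=15/2, Q=-55/2) ⇒ DEPR; edges |DE|=13/4, |PR|=17/4
  updated: d(DEPR,V)=25/4
4. join DEPR+V (d=25/4) ⇒ DEPRV; edges |DEPR|=25/8, |V|=25/8
final tree: (((D:7/2,E:1/2):13/4,(P:35/6,R:13/6):17/4):25/8,V:25/8)
total length: 103/4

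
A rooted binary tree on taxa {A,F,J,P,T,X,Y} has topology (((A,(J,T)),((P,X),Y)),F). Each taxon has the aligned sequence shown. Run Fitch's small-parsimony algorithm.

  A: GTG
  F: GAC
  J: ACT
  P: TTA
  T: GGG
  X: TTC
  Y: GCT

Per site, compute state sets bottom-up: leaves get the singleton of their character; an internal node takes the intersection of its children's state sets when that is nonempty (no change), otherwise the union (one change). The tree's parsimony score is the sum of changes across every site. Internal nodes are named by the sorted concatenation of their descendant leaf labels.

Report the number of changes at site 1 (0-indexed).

4

[col 0] JT: children J:{A}, T:{G} ∪→ {A,G}; cost 1
[col 0] AJT: children A:{G}, JT:{A,G} ∩→ {G}; cost 0
[col 0] PX: children P:{T}, X:{T} ∩→ {T}; cost 0
[col 0] PXY: children PX:{T}, Y:{G} ∪→ {G,T}; cost 1
[col 0] AJPTXY: children AJT:{G}, PXY:{G,T} ∩→ {G}; cost 0
[col 0] AFJPTXY: children AJPTXY:{G}, F:{G} ∩→ {G}; cost 0
[col 1] JT: children J:{C}, T:{G} ∪→ {C,G}; cost 1
[col 1] AJT: children A:{T}, JT:{C,G} ∪→ {C,G,T}; cost 1
[col 1] PX: children P:{T}, X:{T} ∩→ {T}; cost 0
[col 1] PXY: children PX:{T}, Y:{C} ∪→ {C,T}; cost 1
[col 1] AJPTXY: children AJT:{C,G,T}, PXY:{C,T} ∩→ {C,T}; cost 0
[col 1] AFJPTXY: children AJPTXY:{C,T}, F:{A} ∪→ {A,C,T}; cost 1
[col 2] JT: children J:{T}, T:{G} ∪→ {G,T}; cost 1
[col 2] AJT: children A:{G}, JT:{G,T} ∩→ {G}; cost 0
[col 2] PX: children P:{A}, X:{C} ∪→ {A,C}; cost 1
[col 2] PXY: children PX:{A,C}, Y:{T} ∪→ {A,C,T}; cost 1
[col 2] AJPTXY: children AJT:{G}, PXY:{A,C,T} ∪→ {A,C,G,T}; cost 1
[col 2] AFJPTXY: children AJPTXY:{A,C,G,T}, F:{C} ∩→ {C}; cost 0
per-site changes: [2, 4, 4]; total = 10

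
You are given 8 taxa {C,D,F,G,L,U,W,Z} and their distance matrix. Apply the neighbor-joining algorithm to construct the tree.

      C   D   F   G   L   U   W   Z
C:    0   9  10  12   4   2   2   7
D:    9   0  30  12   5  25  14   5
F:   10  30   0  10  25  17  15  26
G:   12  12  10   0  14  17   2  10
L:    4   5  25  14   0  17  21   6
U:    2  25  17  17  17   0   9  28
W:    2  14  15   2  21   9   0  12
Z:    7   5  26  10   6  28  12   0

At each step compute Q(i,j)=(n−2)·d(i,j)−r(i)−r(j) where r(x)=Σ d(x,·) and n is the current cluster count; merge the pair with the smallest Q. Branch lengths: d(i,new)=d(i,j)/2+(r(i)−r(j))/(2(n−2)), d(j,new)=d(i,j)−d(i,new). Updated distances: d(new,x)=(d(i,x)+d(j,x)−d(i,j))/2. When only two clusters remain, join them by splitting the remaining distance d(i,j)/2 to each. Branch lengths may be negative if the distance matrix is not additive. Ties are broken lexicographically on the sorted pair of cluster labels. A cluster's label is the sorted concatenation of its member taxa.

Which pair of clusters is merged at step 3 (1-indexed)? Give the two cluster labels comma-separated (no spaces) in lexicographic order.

F,G

step 1: merge (D,Z) at d=5, Q=-164; branch lengths D→3, Z→2; new cluster DZ
  updated: d(C,DZ)=11/2, d(DZ,F)=51/2, d(DZ,G)=17/2, d(DZ,L)=3, d(DZ,U)=24, d(DZ,W)=21/2
step 2: merge (DZ,L) at d=3, Q=-146; branch lengths DZ→4/5, L→11/5; new cluster DLZ
  updated: d(C,DLZ)=13/4, d(DLZ,F)=95/4, d(DLZ,G)=39/4, d(DLZ,U)=19, d(DLZ,W)=57/4
step 3: merge (F,G) at d=10, Q=-173/2; branch lengths F→65/8, G→15/8; new cluster FG
  updated: d(C,FG)=6, d(DLZ,FG)=47/4, d(FG,U)=12, d(FG,W)=7/2
step 4: merge (C,DLZ) at d=13/4, Q=-207/4; branch lengths C→-101/24, DLZ→179/24; new cluster CDLZ
  updated: d(CDLZ,FG)=29/4, d(CDLZ,U)=71/8, d(CDLZ,W)=13/2
step 5: merge (CDLZ,U) at d=71/8, Q=-139/4; branch lengths CDLZ→21/8, U→25/4; new cluster CDLUZ
  updated: d(CDLUZ,FG)=83/16, d(CDLUZ,W)=53/16
step 6: merge (CDLUZ,FG) at d=83/16, Q=-12; branch lengths CDLUZ→5/2, FG→43/16; new cluster CDFGLUZ
  updated: d(CDFGLUZ,W)=13/16
step 7: merge (CDFGLUZ,W) at d=13/16; branch lengths CDFGLUZ→13/32, W→13/32; new cluster CDFGLUWZ
final tree: ((((C:-101/24,((D:3,Z:2):4/5,L:11/5):179/24):21/8,U:25/4):5/2,(F:65/8,G:15/8):43/16):13/32,W:13/32)
total length: 289/8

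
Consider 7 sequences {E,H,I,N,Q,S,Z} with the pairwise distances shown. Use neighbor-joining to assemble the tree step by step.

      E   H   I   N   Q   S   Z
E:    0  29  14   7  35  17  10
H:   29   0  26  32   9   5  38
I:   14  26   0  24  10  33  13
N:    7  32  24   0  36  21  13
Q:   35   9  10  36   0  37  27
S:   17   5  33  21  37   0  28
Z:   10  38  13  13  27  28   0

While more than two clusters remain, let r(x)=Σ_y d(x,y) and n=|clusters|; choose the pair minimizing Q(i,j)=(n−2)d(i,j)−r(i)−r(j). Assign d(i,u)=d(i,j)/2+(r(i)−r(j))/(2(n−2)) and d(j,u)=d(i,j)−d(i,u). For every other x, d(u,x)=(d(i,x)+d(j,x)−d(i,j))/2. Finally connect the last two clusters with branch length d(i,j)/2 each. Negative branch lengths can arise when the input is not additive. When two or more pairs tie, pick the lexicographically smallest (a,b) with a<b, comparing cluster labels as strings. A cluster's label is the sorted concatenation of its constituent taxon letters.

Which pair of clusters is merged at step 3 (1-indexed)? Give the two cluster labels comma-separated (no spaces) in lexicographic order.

1. join H+S (d=5, Q=-255) ⇒ HS; edges |H|=23/10, |S|=27/10
  updated: d(E,HS)=41/2, d(HS,I)=27, d(HS,N)=24, d(HS,Q)=41/2, d(HS,Z)=61/2
2. join I+Q (d=10, Q=-353/2) ⇒ IQ; edges |I|=-1/16, |Q|=161/16
  updated: d(E,IQ)=39/2, d(HS,IQ)=75/4, d(IQ,N)=25, d(IQ,Z)=15
3. join HS+IQ (d=75/4, Q=-463/4) ⇒ HIQS; edges |HS|=287/24, |IQ|=163/24
  updated: d(E,HIQS)=85/8, d(HIQS,N)=121/8, d(HIQS,Z)=107/8
4. join E+N (d=7, Q=-195/4) ⇒ EN; edges |E|=13/8, |N|=43/8
  updated: d(EN,HIQS)=75/8, d(EN,Z)=8
5. join EN+HIQS (d=75/8, Q=-123/4) ⇒ EHINQS; edges |EN|=2, |HIQS|=59/8
  updated: d(EHINQS,Z)=6
6. join EHINQS+Z (d=6) ⇒ EHINQSZ; edges |EHINQS|=3, |Z|=3
final tree: (((E:13/8,N:43/8):2,((H:23/10,S:27/10):287/24,(I:-1/16,Q:161/16):163/24):59/8):3,Z:3)
total length: 449/8

HS,IQ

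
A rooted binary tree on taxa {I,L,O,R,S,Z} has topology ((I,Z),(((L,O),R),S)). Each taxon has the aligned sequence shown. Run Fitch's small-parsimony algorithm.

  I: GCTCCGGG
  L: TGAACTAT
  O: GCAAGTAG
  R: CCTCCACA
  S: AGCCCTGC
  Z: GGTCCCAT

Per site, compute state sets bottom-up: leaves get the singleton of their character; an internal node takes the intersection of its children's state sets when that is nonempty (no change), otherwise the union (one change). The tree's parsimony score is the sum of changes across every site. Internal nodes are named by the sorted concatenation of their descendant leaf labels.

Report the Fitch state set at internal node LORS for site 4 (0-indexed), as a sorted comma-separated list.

C

[col 0] IZ: children I:{G}, Z:{G} ∩→ {G}; cost 0
[col 0] LO: children L:{T}, O:{G} ∪→ {G,T}; cost 1
[col 0] LOR: children LO:{G,T}, R:{C} ∪→ {C,G,T}; cost 1
[col 0] LORS: children LOR:{C,G,T}, S:{A} ∪→ {A,C,G,T}; cost 1
[col 0] ILORSZ: children IZ:{G}, LORS:{A,C,G,T} ∩→ {G}; cost 0
[col 1] IZ: children I:{C}, Z:{G} ∪→ {C,G}; cost 1
[col 1] LO: children L:{G}, O:{C} ∪→ {C,G}; cost 1
[col 1] LOR: children LO:{C,G}, R:{C} ∩→ {C}; cost 0
[col 1] LORS: children LOR:{C}, S:{G} ∪→ {C,G}; cost 1
[col 1] ILORSZ: children IZ:{C,G}, LORS:{C,G} ∩→ {C,G}; cost 0
[col 2] IZ: children I:{T}, Z:{T} ∩→ {T}; cost 0
[col 2] LO: children L:{A}, O:{A} ∩→ {A}; cost 0
[col 2] LOR: children LO:{A}, R:{T} ∪→ {A,T}; cost 1
[col 2] LORS: children LOR:{A,T}, S:{C} ∪→ {A,C,T}; cost 1
[col 2] ILORSZ: children IZ:{T}, LORS:{A,C,T} ∩→ {T}; cost 0
[col 3] IZ: children I:{C}, Z:{C} ∩→ {C}; cost 0
[col 3] LO: children L:{A}, O:{A} ∩→ {A}; cost 0
[col 3] LOR: children LO:{A}, R:{C} ∪→ {A,C}; cost 1
[col 3] LORS: children LOR:{A,C}, S:{C} ∩→ {C}; cost 0
[col 3] ILORSZ: children IZ:{C}, LORS:{C} ∩→ {C}; cost 0
[col 4] IZ: children I:{C}, Z:{C} ∩→ {C}; cost 0
[col 4] LO: children L:{C}, O:{G} ∪→ {C,G}; cost 1
[col 4] LOR: children LO:{C,G}, R:{C} ∩→ {C}; cost 0
[col 4] LORS: children LOR:{C}, S:{C} ∩→ {C}; cost 0
[col 4] ILORSZ: children IZ:{C}, LORS:{C} ∩→ {C}; cost 0
[col 5] IZ: children I:{G}, Z:{C} ∪→ {C,G}; cost 1
[col 5] LO: children L:{T}, O:{T} ∩→ {T}; cost 0
[col 5] LOR: children LO:{T}, R:{A} ∪→ {A,T}; cost 1
[col 5] LORS: children LOR:{A,T}, S:{T} ∩→ {T}; cost 0
[col 5] ILORSZ: children IZ:{C,G}, LORS:{T} ∪→ {C,G,T}; cost 1
[col 6] IZ: children I:{G}, Z:{A} ∪→ {A,G}; cost 1
[col 6] LO: children L:{A}, O:{A} ∩→ {A}; cost 0
[col 6] LOR: children LO:{A}, R:{C} ∪→ {A,C}; cost 1
[col 6] LORS: children LOR:{A,C}, S:{G} ∪→ {A,C,G}; cost 1
[col 6] ILORSZ: children IZ:{A,G}, LORS:{A,C,G} ∩→ {A,G}; cost 0
[col 7] IZ: children I:{G}, Z:{T} ∪→ {G,T}; cost 1
[col 7] LO: children L:{T}, O:{G} ∪→ {G,T}; cost 1
[col 7] LOR: children LO:{G,T}, R:{A} ∪→ {A,G,T}; cost 1
[col 7] LORS: children LOR:{A,G,T}, S:{C} ∪→ {A,C,G,T}; cost 1
[col 7] ILORSZ: children IZ:{G,T}, LORS:{A,C,G,T} ∩→ {G,T}; cost 0
per-site changes: [3, 3, 2, 1, 1, 3, 3, 4]; total = 20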